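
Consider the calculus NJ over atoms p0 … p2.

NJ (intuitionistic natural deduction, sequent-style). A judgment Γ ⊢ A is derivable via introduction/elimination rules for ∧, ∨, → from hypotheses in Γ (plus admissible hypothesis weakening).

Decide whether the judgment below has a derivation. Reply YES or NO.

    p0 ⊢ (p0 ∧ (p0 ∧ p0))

Derivation trace:
[∧I] p0 ⊢ (p0 ∧ (p0 ∧ p0))
  [Ax] p0 ⊢ p0
  [∧I] p0 ⊢ (p0 ∧ p0)
    [Ax] p0 ⊢ p0
    [Ax] p0 ⊢ p0

Result: YES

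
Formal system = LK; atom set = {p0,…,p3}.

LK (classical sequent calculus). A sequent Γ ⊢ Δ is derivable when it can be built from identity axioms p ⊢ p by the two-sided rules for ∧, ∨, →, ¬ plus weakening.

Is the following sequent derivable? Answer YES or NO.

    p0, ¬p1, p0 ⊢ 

Truth-table refutation:
  v=0000: Γ:[p0=F, ¬p1=T, p0=F] Δ:[] refutes=False
  v=0001: Γ:[p0=F, ¬p1=T, p0=F] Δ:[] refutes=False
  v=0010: Γ:[p0=F, ¬p1=T, p0=F] Δ:[] refutes=False
  v=0011: Γ:[p0=F, ¬p1=T, p0=F] Δ:[] refutes=False
  v=0100: Γ:[p0=F, ¬p1=F, p0=F] Δ:[] refutes=False
  v=0101: Γ:[p0=F, ¬p1=F, p0=F] Δ:[] refutes=False
  v=0110: Γ:[p0=F, ¬p1=F, p0=F] Δ:[] refutes=False
  v=0111: Γ:[p0=F, ¬p1=F, p0=F] Δ:[] refutes=False
  v=1000: Γ:[p0=T, ¬p1=T, p0=T] Δ:[] refutes=True  ← countermodel

Result: NO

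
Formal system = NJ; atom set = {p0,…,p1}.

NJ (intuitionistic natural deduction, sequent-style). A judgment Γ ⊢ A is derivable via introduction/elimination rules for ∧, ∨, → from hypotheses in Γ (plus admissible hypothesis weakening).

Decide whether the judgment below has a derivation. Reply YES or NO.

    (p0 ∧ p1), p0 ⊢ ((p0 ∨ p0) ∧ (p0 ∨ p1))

Proof tree:
[∧I] (p0 ∧ p1), p0 ⊢ ((p0 ∨ p0) ∧ (p0 ∨ p1))
  [∨I₂] p0 ⊢ (p0 ∨ p0)
    [Ax] p0 ⊢ p0
  [∨I₁] p0, p0, (p0 ∧ p1) ⊢ (p0 ∨ p1)
    [Wk] p0, p0, (p0 ∧ p1) ⊢ p0
      [Wk] p0, p0 ⊢ p0
        [Ax] p0 ⊢ p0

Result: YES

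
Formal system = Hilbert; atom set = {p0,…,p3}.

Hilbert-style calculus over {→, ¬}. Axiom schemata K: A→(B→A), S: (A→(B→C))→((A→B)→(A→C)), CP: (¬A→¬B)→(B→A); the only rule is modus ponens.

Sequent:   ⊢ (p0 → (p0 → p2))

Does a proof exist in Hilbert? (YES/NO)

Search for a countermodel by truth-table:
  v=0000: Γ:[] Δ:[(p0 → (p0 → p2))=T] refutes=False
  v=0001: Γ:[] Δ:[(p0 → (p0 → p2))=T] refutes=False
  v=0010: Γ:[] Δ:[(p0 → (p0 → p2))=T] refutes=False
  v=0011: Γ:[] Δ:[(p0 → (p0 → p2))=T] refutes=False
  v=0100: Γ:[] Δ:[(p0 → (p0 → p2))=T] refutes=False
  v=0101: Γ:[] Δ:[(p0 → (p0 → p2))=T] refutes=False
  v=0110: Γ:[] Δ:[(p0 → (p0 → p2))=T] refutes=False
  v=0111: Γ:[] Δ:[(p0 → (p0 → p2))=T] refutes=False
  v=1000: Γ:[] Δ:[(p0 → (p0 → p2))=F] refutes=True  ← countermodel

Result: NO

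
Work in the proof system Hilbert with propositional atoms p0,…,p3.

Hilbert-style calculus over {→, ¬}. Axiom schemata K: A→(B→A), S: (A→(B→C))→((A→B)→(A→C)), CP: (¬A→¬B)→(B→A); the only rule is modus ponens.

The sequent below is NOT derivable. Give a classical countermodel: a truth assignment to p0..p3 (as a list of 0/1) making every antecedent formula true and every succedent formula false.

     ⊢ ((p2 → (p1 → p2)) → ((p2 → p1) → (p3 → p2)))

Enumerate valuations to refute Γ ⊢ Δ:
  v=0000: Γ:[] Δ:[((p2 → (p1 → p2)) → ((p2 → p1) → (p3 → p2)))=T] refutes=False
  v=0001: Γ:[] Δ:[((p2 → (p1 → p2)) → ((p2 → p1) → (p3 → p2)))=F] refutes=True  ← countermodel

Result: [0, 0, 0, 1]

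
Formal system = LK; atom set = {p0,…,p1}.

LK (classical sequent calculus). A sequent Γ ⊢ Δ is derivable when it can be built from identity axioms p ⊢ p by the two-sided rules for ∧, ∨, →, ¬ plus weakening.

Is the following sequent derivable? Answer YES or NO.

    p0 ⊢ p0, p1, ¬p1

Proof tree:
[¬R] p0 ⊢ p0, p1, ¬p1
  [WR] p0, p1 ⊢ p0, p1
    [WL] p0, p1 ⊢ p0
      [Ax] p0 ⊢ p0

Result: YES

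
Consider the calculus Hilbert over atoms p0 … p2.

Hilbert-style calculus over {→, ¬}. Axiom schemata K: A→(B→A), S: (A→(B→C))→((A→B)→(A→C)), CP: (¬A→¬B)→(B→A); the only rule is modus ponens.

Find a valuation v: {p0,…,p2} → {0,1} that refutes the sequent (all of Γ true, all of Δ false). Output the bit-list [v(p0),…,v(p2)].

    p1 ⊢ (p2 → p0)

Enumerate valuations to refute Γ ⊢ Δ:
  v=000: Γ:[p1=F] Δ:[(p2 → p0)=T] refutes=False
  v=001: Γ:[p1=F] Δ:[(p2 → p0)=F] refutes=False
  v=010: Γ:[p1=T] Δ:[(p2 → p0)=T] refutes=False
  v=011: Γ:[p1=T] Δ:[(p2 → p0)=F] refutes=True  ← countermodel

Result: [0, 1, 1]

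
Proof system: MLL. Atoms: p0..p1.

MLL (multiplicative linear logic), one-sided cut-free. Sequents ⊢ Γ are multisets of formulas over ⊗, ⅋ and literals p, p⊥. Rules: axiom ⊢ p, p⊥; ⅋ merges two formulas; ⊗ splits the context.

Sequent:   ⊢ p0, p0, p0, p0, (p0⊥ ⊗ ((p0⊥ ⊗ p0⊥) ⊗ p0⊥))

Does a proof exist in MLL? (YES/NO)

Derivation trace:
[⊗]  ⊢ p0, p0, p0, p0, (p0⊥ ⊗ ((p0⊥ ⊗ p0⊥) ⊗ p0⊥))
  [Ax]  ⊢ p0, p0⊥
  [⊗]  ⊢ p0, p0, p0, ((p0⊥ ⊗ p0⊥) ⊗ p0⊥)
    [⊗]  ⊢ p0, p0, (p0⊥ ⊗ p0⊥)
      [Ax]  ⊢ p0, p0⊥
      [Ax]  ⊢ p0, p0⊥
    [Ax]  ⊢ p0, p0⊥

Result: YES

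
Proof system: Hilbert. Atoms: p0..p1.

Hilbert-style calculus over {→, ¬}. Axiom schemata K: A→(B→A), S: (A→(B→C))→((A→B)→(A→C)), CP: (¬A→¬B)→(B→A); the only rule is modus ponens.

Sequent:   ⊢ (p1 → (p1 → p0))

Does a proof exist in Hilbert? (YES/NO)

Search for a countermodel by truth-table:
  v=00: Γ:[] Δ:[(p1 → (p1 → p0))=T] refutes=False
  v=01: Γ:[] Δ:[(p1 → (p1 → p0))=F] refutes=True  ← countermodel

Result: NO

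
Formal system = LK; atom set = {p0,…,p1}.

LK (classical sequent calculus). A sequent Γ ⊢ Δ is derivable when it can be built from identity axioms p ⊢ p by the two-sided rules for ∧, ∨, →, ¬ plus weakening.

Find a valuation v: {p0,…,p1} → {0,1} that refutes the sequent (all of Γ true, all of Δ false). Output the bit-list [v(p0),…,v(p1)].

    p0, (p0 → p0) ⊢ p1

Search for a countermodel by truth-table:
  v=00: Γ:[p0=F, (p0 → p0)=T] Δ:[p1=F] refutes=False
  v=01: Γ:[p0=F, (p0 → p0)=T] Δ:[p1=T] refutes=False
  v=10: Γ:[p0=T, (p0 → p0)=T] Δ:[p1=F] refutes=True  ← countermodel

Result: [1, 0]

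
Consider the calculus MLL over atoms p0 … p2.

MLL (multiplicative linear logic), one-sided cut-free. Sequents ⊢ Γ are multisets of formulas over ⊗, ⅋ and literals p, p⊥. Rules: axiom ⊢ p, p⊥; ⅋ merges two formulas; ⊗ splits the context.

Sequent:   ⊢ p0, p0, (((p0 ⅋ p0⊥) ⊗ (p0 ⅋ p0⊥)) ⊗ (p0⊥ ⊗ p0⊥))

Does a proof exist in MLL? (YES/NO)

Proof tree:
[⊗]  ⊢ p0, p0, (((p0 ⅋ p0⊥) ⊗ (p0 ⅋ p0⊥)) ⊗ (p0⊥ ⊗ p0⊥))
  [⊗]  ⊢ ((p0 ⅋ p0⊥) ⊗ (p0 ⅋ p0⊥))
    [⅋]  ⊢ (p0 ⅋ p0⊥)
      [Ax]  ⊢ p0, p0⊥
    [⅋]  ⊢ (p0 ⅋ p0⊥)
      [Ax]  ⊢ p0, p0⊥
  [⊗]  ⊢ p0, p0, (p0⊥ ⊗ p0⊥)
    [Ax]  ⊢ p0, p0⊥
    [Ax]  ⊢ p0, p0⊥

Result: YES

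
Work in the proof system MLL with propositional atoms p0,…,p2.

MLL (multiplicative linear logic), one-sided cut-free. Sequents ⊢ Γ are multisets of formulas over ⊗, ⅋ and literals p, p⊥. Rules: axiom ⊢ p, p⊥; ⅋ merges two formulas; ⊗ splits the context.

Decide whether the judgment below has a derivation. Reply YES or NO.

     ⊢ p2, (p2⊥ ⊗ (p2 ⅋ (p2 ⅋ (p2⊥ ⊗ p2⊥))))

Derivation (root first):
[⊗]  ⊢ p2, (p2⊥ ⊗ (p2 ⅋ (p2 ⅋ (p2⊥ ⊗ p2⊥))))
  [Ax]  ⊢ p2, p2⊥
  [⅋]  ⊢ (p2 ⅋ (p2 ⅋ (p2⊥ ⊗ p2⊥)))
    [⅋]  ⊢ p2, (p2 ⅋ (p2⊥ ⊗ p2⊥))
      [⊗]  ⊢ p2, p2, (p2⊥ ⊗ p2⊥)
        [Ax]  ⊢ p2, p2⊥
        [Ax]  ⊢ p2, p2⊥

Result: YES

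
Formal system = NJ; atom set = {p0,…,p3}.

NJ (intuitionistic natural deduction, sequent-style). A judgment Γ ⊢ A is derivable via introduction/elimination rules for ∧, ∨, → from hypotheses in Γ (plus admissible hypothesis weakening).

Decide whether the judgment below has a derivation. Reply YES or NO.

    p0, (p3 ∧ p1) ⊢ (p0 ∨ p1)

Derivation (root first):
[∨I₁] p0, (p3 ∧ p1) ⊢ (p0 ∨ p1)
  [Wk] p0, (p3 ∧ p1) ⊢ p0
    [Ax] p0 ⊢ p0

Result: YES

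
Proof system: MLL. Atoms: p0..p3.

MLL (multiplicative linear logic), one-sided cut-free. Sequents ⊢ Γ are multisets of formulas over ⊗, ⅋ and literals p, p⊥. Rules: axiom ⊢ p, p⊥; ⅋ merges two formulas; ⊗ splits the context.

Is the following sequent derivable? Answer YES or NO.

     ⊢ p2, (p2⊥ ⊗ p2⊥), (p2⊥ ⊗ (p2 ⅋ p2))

Proof tree:
[⊗]  ⊢ p2, (p2⊥ ⊗ p2⊥), (p2⊥ ⊗ (p2 ⅋ p2))
  [Ax]  ⊢ p2, p2⊥
  [⅋]  ⊢ (p2⊥ ⊗ p2⊥), (p2 ⅋ p2)
    [⊗]  ⊢ p2, p2, (p2⊥ ⊗ p2⊥)
      [Ax]  ⊢ p2, p2⊥
      [Ax]  ⊢ p2, p2⊥

Result: YES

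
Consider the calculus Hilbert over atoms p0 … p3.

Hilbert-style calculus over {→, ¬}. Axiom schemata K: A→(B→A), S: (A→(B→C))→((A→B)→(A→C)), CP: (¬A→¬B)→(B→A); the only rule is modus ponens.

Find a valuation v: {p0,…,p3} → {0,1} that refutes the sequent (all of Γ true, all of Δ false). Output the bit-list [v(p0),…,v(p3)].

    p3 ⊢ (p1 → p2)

Truth-table refutation:
  v=0000: Γ:[p3=F] Δ:[(p1 → p2)=T] refutes=False
  v=0001: Γ:[p3=T] Δ:[(p1 → p2)=T] refutes=False
  v=0010: Γ:[p3=F] Δ:[(p1 → p2)=T] refutes=False
  v=0011: Γ:[p3=T] Δ:[(p1 → p2)=T] refutes=False
  v=0100: Γ:[p3=F] Δ:[(p1 → p2)=F] refutes=False
  v=0101: Γ:[p3=T] Δ:[(p1 → p2)=F] refutes=True  ← countermodel

Result: [0, 1, 0, 1]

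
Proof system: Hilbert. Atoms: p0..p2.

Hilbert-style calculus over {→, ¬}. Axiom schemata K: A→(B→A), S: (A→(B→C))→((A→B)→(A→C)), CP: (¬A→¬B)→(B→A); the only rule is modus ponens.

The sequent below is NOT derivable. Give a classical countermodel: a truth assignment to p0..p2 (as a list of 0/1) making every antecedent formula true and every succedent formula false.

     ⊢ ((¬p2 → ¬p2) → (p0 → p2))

Truth-table refutation:
  v=000: Γ:[] Δ:[((¬p2 → ¬p2) → (p0 → p2))=T] refutes=False
  v=001: Γ:[] Δ:[((¬p2 → ¬p2) → (p0 → p2))=T] refutes=False
  v=010: Γ:[] Δ:[((¬p2 → ¬p2) → (p0 → p2))=T] refutes=False
  v=011: Γ:[] Δ:[((¬p2 → ¬p2) → (p0 → p2))=T] refutes=False
  v=100: Γ:[] Δ:[((¬p2 → ¬p2) → (p0 → p2))=F] refutes=True  ← countermodel

Result: [1, 0, 0]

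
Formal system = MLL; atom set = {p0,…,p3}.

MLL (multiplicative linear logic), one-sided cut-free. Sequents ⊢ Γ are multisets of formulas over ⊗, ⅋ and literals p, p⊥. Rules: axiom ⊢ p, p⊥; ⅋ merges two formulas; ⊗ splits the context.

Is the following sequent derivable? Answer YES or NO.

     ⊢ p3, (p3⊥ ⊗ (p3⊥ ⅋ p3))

Derivation (root first):
[⊗]  ⊢ p3, (p3⊥ ⊗ (p3⊥ ⅋ p3))
  [Ax]  ⊢ p3, p3⊥
  [⅋]  ⊢ (p3⊥ ⅋ p3)
    [Ax]  ⊢ p3, p3⊥

Result: YES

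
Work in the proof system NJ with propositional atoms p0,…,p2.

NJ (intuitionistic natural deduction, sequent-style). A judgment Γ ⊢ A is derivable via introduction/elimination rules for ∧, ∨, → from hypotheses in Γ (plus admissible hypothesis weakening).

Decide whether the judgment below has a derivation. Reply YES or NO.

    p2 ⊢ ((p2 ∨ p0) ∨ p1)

Derivation trace:
[∨I₁] p2 ⊢ ((p2 ∨ p0) ∨ p1)
  [∨I₁] p2 ⊢ (p2 ∨ p0)
    [Ax] p2 ⊢ p2

Result: YES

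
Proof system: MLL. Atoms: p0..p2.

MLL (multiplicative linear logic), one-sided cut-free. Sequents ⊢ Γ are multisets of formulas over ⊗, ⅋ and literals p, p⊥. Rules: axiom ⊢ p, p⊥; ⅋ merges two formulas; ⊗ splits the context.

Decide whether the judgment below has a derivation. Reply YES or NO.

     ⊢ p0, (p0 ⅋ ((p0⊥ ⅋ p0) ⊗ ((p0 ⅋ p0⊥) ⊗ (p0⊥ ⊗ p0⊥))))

Proof tree:
[⅋]  ⊢ p0, (p0 ⅋ ((p0⊥ ⅋ p0) ⊗ ((p0 ⅋ p0⊥) ⊗ (p0⊥ ⊗ p0⊥))))
  [⊗]  ⊢ p0, p0, ((p0⊥ ⅋ p0) ⊗ ((p0 ⅋ p0⊥) ⊗ (p0⊥ ⊗ p0⊥)))
    [⅋]  ⊢ (p0⊥ ⅋ p0)
      [Ax]  ⊢ p0, p0⊥
    [⊗]  ⊢ p0, p0, ((p0 ⅋ p0⊥) ⊗ (p0⊥ ⊗ p0⊥))
      [⅋]  ⊢ (p0 ⅋ p0⊥)
        [Ax]  ⊢ p0, p0⊥
      [⊗]  ⊢ p0, p0, (p0⊥ ⊗ p0⊥)
        [Ax]  ⊢ p0, p0⊥
        [Ax]  ⊢ p0, p0⊥

Result: YES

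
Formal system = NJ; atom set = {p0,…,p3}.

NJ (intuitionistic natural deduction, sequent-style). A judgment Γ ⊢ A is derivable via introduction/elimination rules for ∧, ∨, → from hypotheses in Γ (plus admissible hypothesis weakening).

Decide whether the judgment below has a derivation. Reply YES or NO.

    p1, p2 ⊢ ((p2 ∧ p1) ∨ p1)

Derivation trace:
[∨I₁] p1, p2 ⊢ ((p2 ∧ p1) ∨ p1)
  [∧I] p1, p2 ⊢ (p2 ∧ p1)
    [Ax] p2 ⊢ p2
    [Ax] p1 ⊢ p1

Result: YES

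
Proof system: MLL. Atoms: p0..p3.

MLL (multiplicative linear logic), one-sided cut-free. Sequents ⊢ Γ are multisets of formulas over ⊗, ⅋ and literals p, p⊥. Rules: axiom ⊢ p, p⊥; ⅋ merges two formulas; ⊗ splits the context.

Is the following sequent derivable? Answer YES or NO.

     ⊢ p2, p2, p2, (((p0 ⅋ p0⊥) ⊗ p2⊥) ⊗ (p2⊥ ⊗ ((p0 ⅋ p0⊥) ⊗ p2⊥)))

Derivation (root first):
[⊗]  ⊢ p2, p2, p2, (((p0 ⅋ p0⊥) ⊗ p2⊥) ⊗ (p2⊥ ⊗ ((p0 ⅋ p0⊥) ⊗ p2⊥)))
  [⊗]  ⊢ p2, ((p0 ⅋ p0⊥) ⊗ p2⊥)
    [⅋]  ⊢ (p0 ⅋ p0⊥)
      [Ax]  ⊢ p0, p0⊥
    [Ax]  ⊢ p2, p2⊥
  [⊗]  ⊢ p2, p2, (p2⊥ ⊗ ((p0 ⅋ p0⊥) ⊗ p2⊥))
    [Ax]  ⊢ p2, p2⊥
    [⊗]  ⊢ p2, ((p0 ⅋ p0⊥) ⊗ p2⊥)
      [⅋]  ⊢ (p0 ⅋ p0⊥)
        [Ax]  ⊢ p0, p0⊥
      [Ax]  ⊢ p2, p2⊥

Result: YES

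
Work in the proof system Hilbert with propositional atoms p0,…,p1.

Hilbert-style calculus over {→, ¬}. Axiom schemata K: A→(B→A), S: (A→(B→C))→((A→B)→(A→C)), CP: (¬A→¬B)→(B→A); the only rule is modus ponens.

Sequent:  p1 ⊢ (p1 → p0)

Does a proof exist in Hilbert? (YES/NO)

Enumerate valuations to refute Γ ⊢ Δ:
  v=00: Γ:[p1=F] Δ:[(p1 → p0)=T] refutes=False
  v=01: Γ:[p1=T] Δ:[(p1 → p0)=F] refutes=True  ← countermodel

Result: NO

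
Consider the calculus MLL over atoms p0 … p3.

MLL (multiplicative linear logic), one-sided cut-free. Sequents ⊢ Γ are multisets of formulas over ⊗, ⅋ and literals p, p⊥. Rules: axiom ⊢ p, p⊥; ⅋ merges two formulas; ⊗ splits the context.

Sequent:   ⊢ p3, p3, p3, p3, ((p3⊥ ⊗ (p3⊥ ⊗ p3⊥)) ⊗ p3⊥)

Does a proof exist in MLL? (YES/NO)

Derivation (root first):
[⊗]  ⊢ p3, p3, p3, p3, ((p3⊥ ⊗ (p3⊥ ⊗ p3⊥)) ⊗ p3⊥)
  [⊗]  ⊢ p3, p3, p3, (p3⊥ ⊗ (p3⊥ ⊗ p3⊥))
    [Ax]  ⊢ p3, p3⊥
    [⊗]  ⊢ p3, p3, (p3⊥ ⊗ p3⊥)
      [Ax]  ⊢ p3, p3⊥
      [Ax]  ⊢ p3, p3⊥
  [Ax]  ⊢ p3, p3⊥

Result: YES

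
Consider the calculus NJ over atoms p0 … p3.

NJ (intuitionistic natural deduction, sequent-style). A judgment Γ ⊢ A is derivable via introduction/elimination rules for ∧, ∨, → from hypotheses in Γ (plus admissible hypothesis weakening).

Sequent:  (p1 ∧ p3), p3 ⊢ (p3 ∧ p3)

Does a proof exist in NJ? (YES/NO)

Proof tree:
[∧I] (p1 ∧ p3), p3 ⊢ (p3 ∧ p3)
  [Wk] p3, (p1 ∧ p3) ⊢ p3
    [Ax] p3 ⊢ p3
  [Wk] p3, (p1 ∧ p3) ⊢ p3
    [Ax] p3 ⊢ p3

Result: YES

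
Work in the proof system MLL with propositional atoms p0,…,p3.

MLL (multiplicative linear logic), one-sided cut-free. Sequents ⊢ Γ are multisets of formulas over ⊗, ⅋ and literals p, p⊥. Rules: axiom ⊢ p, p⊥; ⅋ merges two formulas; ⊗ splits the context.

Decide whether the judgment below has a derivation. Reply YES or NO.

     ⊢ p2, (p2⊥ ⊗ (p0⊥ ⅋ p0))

Derivation (root first):
[⊗]  ⊢ p2, (p2⊥ ⊗ (p0⊥ ⅋ p0))
  [Ax]  ⊢ p2, p2⊥
  [⅋]  ⊢ (p0⊥ ⅋ p0)
    [Ax]  ⊢ p0, p0⊥

Result: YES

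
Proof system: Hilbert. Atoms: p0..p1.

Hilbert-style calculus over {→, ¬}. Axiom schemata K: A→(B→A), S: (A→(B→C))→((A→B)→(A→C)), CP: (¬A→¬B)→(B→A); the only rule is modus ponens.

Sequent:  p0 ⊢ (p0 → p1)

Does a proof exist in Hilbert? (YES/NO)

Enumerate valuations to refute Γ ⊢ Δ:
  v=00: Γ:[p0=F] Δ:[(p0 → p1)=T] refutes=False
  v=01: Γ:[p0=F] Δ:[(p0 → p1)=T] refutes=False
  v=10: Γ:[p0=T] Δ:[(p0 → p1)=F] refutes=True  ← countermodel

Result: NO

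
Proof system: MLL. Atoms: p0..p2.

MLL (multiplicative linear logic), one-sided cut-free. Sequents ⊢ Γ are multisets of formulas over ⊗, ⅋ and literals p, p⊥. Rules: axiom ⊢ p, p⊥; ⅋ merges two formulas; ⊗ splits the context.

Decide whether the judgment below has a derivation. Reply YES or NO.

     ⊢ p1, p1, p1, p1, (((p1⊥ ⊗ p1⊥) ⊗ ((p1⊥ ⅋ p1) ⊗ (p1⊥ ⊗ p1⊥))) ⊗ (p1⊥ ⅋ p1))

Derivation (root first):
[⊗]  ⊢ p1, p1, p1, p1, (((p1⊥ ⊗ p1⊥) ⊗ ((p1⊥ ⅋ p1) ⊗ (p1⊥ ⊗ p1⊥))) ⊗ (p1⊥ ⅋ p1))
  [⊗]  ⊢ p1, p1, p1, p1, ((p1⊥ ⊗ p1⊥) ⊗ ((p1⊥ ⅋ p1) ⊗ (p1⊥ ⊗ p1⊥)))
    [⊗]  ⊢ p1, p1, (p1⊥ ⊗ p1⊥)
      [Ax]  ⊢ p1, p1⊥
      [Ax]  ⊢ p1, p1⊥
    [⊗]  ⊢ p1, p1, ((p1⊥ ⅋ p1) ⊗ (p1⊥ ⊗ p1⊥))
      [⅋]  ⊢ (p1⊥ ⅋ p1)
        [Ax]  ⊢ p1, p1⊥
      [⊗]  ⊢ p1, p1, (p1⊥ ⊗ p1⊥)
        [Ax]  ⊢ p1, p1⊥
        [Ax]  ⊢ p1, p1⊥
  [⅋]  ⊢ (p1⊥ ⅋ p1)
    [Ax]  ⊢ p1, p1⊥

Result: YES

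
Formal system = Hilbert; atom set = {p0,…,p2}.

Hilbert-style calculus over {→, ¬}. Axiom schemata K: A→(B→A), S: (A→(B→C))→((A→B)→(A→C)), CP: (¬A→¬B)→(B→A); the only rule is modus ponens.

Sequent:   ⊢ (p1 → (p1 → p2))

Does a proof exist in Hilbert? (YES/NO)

Enumerate valuations to refute Γ ⊢ Δ:
  v=000: Γ:[] Δ:[(p1 → (p1 → p2))=T] refutes=False
  v=001: Γ:[] Δ:[(p1 → (p1 → p2))=T] refutes=False
  v=010: Γ:[] Δ:[(p1 → (p1 → p2))=F] refutes=True  ← countermodel

Result: NO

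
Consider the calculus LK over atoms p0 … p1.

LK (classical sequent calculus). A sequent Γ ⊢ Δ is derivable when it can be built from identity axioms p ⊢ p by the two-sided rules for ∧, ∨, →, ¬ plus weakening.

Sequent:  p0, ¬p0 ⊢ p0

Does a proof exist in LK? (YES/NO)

Proof tree:
[WR] p0, ¬p0 ⊢ p0
  [¬L] p0, ¬p0 ⊢ 
    [Ax] p0 ⊢ p0

Result: YES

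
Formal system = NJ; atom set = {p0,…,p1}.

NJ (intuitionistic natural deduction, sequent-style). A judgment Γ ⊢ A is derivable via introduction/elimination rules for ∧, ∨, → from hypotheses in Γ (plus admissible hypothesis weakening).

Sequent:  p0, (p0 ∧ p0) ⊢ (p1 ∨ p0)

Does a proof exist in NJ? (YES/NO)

Proof tree:
[∨I₂] p0, (p0 ∧ p0) ⊢ (p1 ∨ p0)
  [Wk] p0, (p0 ∧ p0) ⊢ p0
    [Ax] p0 ⊢ p0

Result: YES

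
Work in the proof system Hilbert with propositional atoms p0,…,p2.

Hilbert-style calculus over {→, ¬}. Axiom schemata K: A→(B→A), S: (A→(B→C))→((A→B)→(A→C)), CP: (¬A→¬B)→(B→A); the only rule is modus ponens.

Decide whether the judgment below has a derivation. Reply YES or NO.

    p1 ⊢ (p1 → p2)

Search for a countermodel by truth-table:
  v=000: Γ:[p1=F] Δ:[(p1 → p2)=T] refutes=False
  v=001: Γ:[p1=F] Δ:[(p1 → p2)=T] refutes=False
  v=010: Γ:[p1=T] Δ:[(p1 → p2)=F] refutes=True  ← countermodel

Result: NO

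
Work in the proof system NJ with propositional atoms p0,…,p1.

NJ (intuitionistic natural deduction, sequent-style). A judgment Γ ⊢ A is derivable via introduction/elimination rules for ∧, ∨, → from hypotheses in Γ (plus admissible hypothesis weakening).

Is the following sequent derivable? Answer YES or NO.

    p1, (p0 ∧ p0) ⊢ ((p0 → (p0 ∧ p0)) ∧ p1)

Derivation (root first):
[∧I] p1, (p0 ∧ p0) ⊢ ((p0 → (p0 ∧ p0)) ∧ p1)
  [→I]  ⊢ (p0 → (p0 ∧ p0))
    [∧I] p0 ⊢ (p0 ∧ p0)
      [Ax] p0 ⊢ p0
      [Ax] p0 ⊢ p0
  [Wk] p1, (p0 ∧ p0) ⊢ p1
    [Ax] p1 ⊢ p1

Result: YES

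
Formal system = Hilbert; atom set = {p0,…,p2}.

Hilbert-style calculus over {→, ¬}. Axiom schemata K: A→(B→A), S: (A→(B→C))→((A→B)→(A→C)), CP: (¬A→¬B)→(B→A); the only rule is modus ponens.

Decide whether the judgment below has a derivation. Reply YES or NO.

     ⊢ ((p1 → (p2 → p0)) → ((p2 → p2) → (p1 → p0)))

Enumerate valuations to refute Γ ⊢ Δ:
  v=000: Γ:[] Δ:[((p1 → (p2 → p0)) → ((p2 → p2) → (p1 → p0)))=T] refutes=False
  v=001: Γ:[] Δ:[((p1 → (p2 → p0)) → ((p2 → p2) → (p1 → p0)))=T] refutes=False
  v=010: Γ:[] Δ:[((p1 → (p2 → p0)) → ((p2 → p2) → (p1 → p0)))=F] refutes=True  ← countermodel

Result: NO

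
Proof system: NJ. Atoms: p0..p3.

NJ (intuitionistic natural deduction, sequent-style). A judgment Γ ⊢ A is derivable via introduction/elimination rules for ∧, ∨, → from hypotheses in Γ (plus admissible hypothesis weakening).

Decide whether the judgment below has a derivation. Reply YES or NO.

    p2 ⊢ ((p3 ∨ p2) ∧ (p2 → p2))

Derivation (root first):
[∧I] p2 ⊢ ((p3 ∨ p2) ∧ (p2 → p2))
  [∨I₂] p2 ⊢ (p3 ∨ p2)
    [Ax] p2 ⊢ p2
  [→I]  ⊢ (p2 → p2)
    [Ax] p2 ⊢ p2

Result: YES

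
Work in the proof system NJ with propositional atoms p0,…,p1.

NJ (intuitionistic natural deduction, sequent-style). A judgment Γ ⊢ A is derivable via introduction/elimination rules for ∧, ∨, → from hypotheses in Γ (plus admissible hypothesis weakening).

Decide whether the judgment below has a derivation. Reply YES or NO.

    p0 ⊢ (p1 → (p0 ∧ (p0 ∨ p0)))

Proof tree:
[→I] p0 ⊢ (p1 → (p0 ∧ (p0 ∨ p0)))
  [∧I] p1, p0 ⊢ (p0 ∧ (p0 ∨ p0))
    [Ax] p0 ⊢ p0
    [Wk] p0, p1 ⊢ (p0 ∨ p0)
      [∨I₁] p0 ⊢ (p0 ∨ p0)
        [Ax] p0 ⊢ p0

Result: YES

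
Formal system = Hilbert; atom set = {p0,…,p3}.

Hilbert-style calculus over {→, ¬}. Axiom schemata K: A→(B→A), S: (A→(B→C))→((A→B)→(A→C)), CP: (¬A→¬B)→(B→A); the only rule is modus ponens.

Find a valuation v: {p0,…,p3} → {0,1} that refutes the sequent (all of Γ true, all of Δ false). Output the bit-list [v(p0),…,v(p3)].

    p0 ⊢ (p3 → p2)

Search for a countermodel by truth-table:
  v=0000: Γ:[p0=F] Δ:[(p3 → p2)=T] refutes=False
  v=0001: Γ:[p0=F] Δ:[(p3 → p2)=F] refutes=False
  v=0010: Γ:[p0=F] Δ:[(p3 → p2)=T] refutes=False
  v=0011: Γ:[p0=F] Δ:[(p3 → p2)=T] refutes=False
  v=0100: Γ:[p0=F] Δ:[(p3 → p2)=T] refutes=False
  v=0101: Γ:[p0=F] Δ:[(p3 → p2)=F] refutes=False
  v=0110: Γ:[p0=F] Δ:[(p3 → p2)=T] refutes=False
  v=0111: Γ:[p0=F] Δ:[(p3 → p2)=T] refutes=False
  v=1000: Γ:[p0=T] Δ:[(p3 → p2)=T] refutes=False
  v=1001: Γ:[p0=T] Δ:[(p3 → p2)=F] refutes=True  ← countermodel

Result: [1, 0, 0, 1]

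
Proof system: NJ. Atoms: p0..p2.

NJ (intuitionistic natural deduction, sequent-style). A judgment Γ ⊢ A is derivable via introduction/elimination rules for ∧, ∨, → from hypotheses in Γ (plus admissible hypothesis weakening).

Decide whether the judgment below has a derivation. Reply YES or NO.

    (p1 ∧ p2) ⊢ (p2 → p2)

Proof tree:
[→I] (p1 ∧ p2) ⊢ (p2 → p2)
  [Wk] p2, (p1 ∧ p2) ⊢ p2
    [Ax] p2 ⊢ p2

Result: YES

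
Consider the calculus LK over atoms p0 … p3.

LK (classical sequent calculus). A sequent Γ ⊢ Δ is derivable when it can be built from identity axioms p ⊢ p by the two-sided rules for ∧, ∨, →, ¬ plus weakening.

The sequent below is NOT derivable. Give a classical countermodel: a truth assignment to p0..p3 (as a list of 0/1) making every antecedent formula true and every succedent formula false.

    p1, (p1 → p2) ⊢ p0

Enumerate valuations to refute Γ ⊢ Δ:
  v=0000: Γ:[p1=F, (p1 → p2)=T] Δ:[p0=F] refutes=False
  v=0001: Γ:[p1=F, (p1 → p2)=T] Δ:[p0=F] refutes=False
  v=0010: Γ:[p1=F, (p1 → p2)=T] Δ:[p0=F] refutes=False
  v=0011: Γ:[p1=F, (p1 → p2)=T] Δ:[p0=F] refutes=False
  v=0100: Γ:[p1=T, (p1 → p2)=F] Δ:[p0=F] refutes=False
  v=0101: Γ:[p1=T, (p1 → p2)=F] Δ:[p0=F] refutes=False
  v=0110: Γ:[p1=T, (p1 → p2)=T] Δ:[p0=F] refutes=True  ← countermodel

Result: [0, 1, 1, 0]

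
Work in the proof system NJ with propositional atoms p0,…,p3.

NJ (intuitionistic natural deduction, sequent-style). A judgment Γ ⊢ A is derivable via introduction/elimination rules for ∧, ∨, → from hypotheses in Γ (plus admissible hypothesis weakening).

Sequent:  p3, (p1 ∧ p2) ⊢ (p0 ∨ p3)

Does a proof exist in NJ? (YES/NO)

Derivation (root first):
[∨I₂] p3, (p1 ∧ p2) ⊢ (p0 ∨ p3)
  [Wk] p3, (p1 ∧ p2) ⊢ p3
    [Ax] p3 ⊢ p3

Result: YES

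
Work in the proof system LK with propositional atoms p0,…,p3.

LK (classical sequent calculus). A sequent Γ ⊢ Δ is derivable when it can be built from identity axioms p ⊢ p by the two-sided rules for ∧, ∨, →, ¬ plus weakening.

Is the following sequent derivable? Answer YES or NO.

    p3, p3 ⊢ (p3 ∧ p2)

Enumerate valuations to refute Γ ⊢ Δ:
  v=0000: Γ:[p3=F, p3=F] Δ:[(p3 ∧ p2)=F] refutes=False
  v=0001: Γ:[p3=T, p3=T] Δ:[(p3 ∧ p2)=F] refutes=True  ← countermodel

Result: NO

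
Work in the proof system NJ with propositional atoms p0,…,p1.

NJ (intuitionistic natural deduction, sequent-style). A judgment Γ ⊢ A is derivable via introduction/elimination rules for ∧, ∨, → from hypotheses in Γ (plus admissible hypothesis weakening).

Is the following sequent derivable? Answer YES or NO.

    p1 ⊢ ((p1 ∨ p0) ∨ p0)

Derivation trace:
[∨I₁] p1 ⊢ ((p1 ∨ p0) ∨ p0)
  [∨I₁] p1 ⊢ (p1 ∨ p0)
    [Ax] p1 ⊢ p1

Result: YES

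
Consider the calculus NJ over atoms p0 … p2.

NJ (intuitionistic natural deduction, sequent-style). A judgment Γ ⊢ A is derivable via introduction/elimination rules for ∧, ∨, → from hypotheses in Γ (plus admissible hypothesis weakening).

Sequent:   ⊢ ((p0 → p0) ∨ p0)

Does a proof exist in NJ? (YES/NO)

Derivation trace:
[∨I₁]  ⊢ ((p0 → p0) ∨ p0)
  [→I]  ⊢ (p0 → p0)
    [Ax] p0 ⊢ p0

Result: YES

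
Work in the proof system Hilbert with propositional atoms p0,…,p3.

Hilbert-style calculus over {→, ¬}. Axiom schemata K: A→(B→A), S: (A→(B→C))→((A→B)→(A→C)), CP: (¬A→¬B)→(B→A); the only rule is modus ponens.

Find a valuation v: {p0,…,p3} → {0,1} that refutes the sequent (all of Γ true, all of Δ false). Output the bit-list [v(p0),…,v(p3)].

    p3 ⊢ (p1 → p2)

Truth-table refutation:
  v=0000: Γ:[p3=F] Δ:[(p1 → p2)=T] refutes=False
  v=0001: Γ:[p3=T] Δ:[(p1 → p2)=T] refutes=False
  v=0010: Γ:[p3=F] Δ:[(p1 → p2)=T] refutes=False
  v=0011: Γ:[p3=T] Δ:[(p1 → p2)=T] refutes=False
  v=0100: Γ:[p3=F] Δ:[(p1 → p2)=F] refutes=False
  v=0101: Γ:[p3=T] Δ:[(p1 → p2)=F] refutes=True  ← countermodel

Result: [0, 1, 0, 1]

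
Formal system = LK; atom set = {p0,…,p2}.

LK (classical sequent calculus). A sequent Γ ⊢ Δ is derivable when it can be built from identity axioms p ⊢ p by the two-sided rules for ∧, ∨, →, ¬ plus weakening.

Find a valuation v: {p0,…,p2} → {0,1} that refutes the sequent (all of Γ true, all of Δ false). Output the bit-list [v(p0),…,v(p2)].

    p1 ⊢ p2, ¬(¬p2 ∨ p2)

Search for a countermodel by truth-table:
  v=000: Γ:[p1=F] Δ:[p2=F, ¬(¬p2 ∨ p2)=F] refutes=False
  v=001: Γ:[p1=F] Δ:[p2=T, ¬(¬p2 ∨ p2)=F] refutes=False
  v=010: Γ:[p1=T] Δ:[p2=F, ¬(¬p2 ∨ p2)=F] refutes=True  ← countermodel

Result: [0, 1, 0]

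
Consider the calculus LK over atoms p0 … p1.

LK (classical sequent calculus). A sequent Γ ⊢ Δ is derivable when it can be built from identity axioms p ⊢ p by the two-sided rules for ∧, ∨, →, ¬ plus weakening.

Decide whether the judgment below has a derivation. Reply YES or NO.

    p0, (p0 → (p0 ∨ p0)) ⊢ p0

Derivation (root first):
[→L] p0, (p0 → (p0 ∨ p0)) ⊢ p0
  [Ax] p0 ⊢ p0
  [∨L] (p0 ∨ p0) ⊢ p0
    [Ax] p0 ⊢ p0
    [Ax] p0 ⊢ p0

Result: YES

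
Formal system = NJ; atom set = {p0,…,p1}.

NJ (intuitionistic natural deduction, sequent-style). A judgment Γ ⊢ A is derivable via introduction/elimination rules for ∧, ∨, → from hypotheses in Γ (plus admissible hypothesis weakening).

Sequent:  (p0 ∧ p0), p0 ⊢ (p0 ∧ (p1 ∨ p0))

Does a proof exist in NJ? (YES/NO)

Derivation trace:
[∧I] (p0 ∧ p0), p0 ⊢ (p0 ∧ (p1 ∨ p0))
  [Ax] p0 ⊢ p0
  [∨I₂] p0, (p0 ∧ p0) ⊢ (p1 ∨ p0)
    [Wk] p0, (p0 ∧ p0) ⊢ p0
      [Ax] p0 ⊢ p0

Result: YES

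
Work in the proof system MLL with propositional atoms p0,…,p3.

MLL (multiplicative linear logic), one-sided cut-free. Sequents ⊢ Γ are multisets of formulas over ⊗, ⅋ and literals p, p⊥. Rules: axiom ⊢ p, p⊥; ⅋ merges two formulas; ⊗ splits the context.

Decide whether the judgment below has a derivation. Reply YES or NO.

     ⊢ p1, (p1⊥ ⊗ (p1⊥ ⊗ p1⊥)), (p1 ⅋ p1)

Proof tree:
[⅋]  ⊢ p1, (p1⊥ ⊗ (p1⊥ ⊗ p1⊥)), (p1 ⅋ p1)
  [⊗]  ⊢ p1, p1, p1, (p1⊥ ⊗ (p1⊥ ⊗ p1⊥))
    [Ax]  ⊢ p1, p1⊥
    [⊗]  ⊢ p1, p1, (p1⊥ ⊗ p1⊥)
      [Ax]  ⊢ p1, p1⊥
      [Ax]  ⊢ p1, p1⊥

Result: YES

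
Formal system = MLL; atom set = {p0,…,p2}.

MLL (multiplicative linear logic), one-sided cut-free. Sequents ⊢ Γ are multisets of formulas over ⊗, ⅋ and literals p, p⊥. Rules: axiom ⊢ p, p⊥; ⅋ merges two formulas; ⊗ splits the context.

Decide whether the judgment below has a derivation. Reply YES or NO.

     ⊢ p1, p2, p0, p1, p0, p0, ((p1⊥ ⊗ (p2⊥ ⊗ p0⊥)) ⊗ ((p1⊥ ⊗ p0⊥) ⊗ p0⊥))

Derivation trace:
[⊗]  ⊢ p1, p2, p0, p1, p0, p0, ((p1⊥ ⊗ (p2⊥ ⊗ p0⊥)) ⊗ ((p1⊥ ⊗ p0⊥) ⊗ p0⊥))
  [⊗]  ⊢ p1, p2, p0, (p1⊥ ⊗ (p2⊥ ⊗ p0⊥))
    [Ax]  ⊢ p1, p1⊥
    [⊗]  ⊢ p2, p0, (p2⊥ ⊗ p0⊥)
      [Ax]  ⊢ p2, p2⊥
      [Ax]  ⊢ p0, p0⊥
  [⊗]  ⊢ p1, p0, p0, ((p1⊥ ⊗ p0⊥) ⊗ p0⊥)
    [⊗]  ⊢ p1, p0, (p1⊥ ⊗ p0⊥)
      [Ax]  ⊢ p1, p1⊥
      [Ax]  ⊢ p0, p0⊥
    [Ax]  ⊢ p0, p0⊥

Result: YES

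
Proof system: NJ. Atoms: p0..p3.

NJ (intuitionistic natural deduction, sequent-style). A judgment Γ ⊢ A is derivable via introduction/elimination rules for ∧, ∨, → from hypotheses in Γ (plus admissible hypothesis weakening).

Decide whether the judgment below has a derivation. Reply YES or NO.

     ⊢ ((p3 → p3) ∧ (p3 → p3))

Derivation (root first):
[∧I]  ⊢ ((p3 → p3) ∧ (p3 → p3))
  [→I]  ⊢ (p3 → p3)
    [Ax] p3 ⊢ p3
  [→I]  ⊢ (p3 → p3)
    [Ax] p3 ⊢ p3

Result: YES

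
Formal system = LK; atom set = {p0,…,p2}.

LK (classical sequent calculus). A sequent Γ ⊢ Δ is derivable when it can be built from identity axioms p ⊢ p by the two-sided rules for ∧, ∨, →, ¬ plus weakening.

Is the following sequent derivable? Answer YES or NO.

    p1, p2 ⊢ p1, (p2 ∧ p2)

Derivation (root first):
[∧R] p1, p2 ⊢ p1, (p2 ∧ p2)
  [WR] p1 ⊢ p1, p2
    [Ax] p1 ⊢ p1
  [Ax] p2 ⊢ p2

Result: YES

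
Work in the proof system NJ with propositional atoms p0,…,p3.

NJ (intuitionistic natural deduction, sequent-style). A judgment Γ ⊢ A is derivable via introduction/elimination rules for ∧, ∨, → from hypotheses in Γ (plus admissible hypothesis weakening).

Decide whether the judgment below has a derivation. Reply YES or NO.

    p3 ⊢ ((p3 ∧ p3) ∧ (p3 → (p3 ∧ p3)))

Derivation trace:
[∧I] p3 ⊢ ((p3 ∧ p3) ∧ (p3 → (p3 ∧ p3)))
  [∧I] p3 ⊢ (p3 ∧ p3)
    [Ax] p3 ⊢ p3
    [Ax] p3 ⊢ p3
  [→I]  ⊢ (p3 → (p3 ∧ p3))
    [∧I] p3 ⊢ (p3 ∧ p3)
      [Ax] p3 ⊢ p3
      [Ax] p3 ⊢ p3

Result: YES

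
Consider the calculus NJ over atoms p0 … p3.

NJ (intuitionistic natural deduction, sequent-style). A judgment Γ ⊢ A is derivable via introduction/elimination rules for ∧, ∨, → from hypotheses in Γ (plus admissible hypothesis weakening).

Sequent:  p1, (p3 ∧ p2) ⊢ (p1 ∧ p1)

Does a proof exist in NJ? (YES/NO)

Derivation trace:
[∧I] p1, (p3 ∧ p2) ⊢ (p1 ∧ p1)
  [Wk] p1, (p3 ∧ p2) ⊢ p1
    [Ax] p1 ⊢ p1
  [Ax] p1 ⊢ p1

Result: YES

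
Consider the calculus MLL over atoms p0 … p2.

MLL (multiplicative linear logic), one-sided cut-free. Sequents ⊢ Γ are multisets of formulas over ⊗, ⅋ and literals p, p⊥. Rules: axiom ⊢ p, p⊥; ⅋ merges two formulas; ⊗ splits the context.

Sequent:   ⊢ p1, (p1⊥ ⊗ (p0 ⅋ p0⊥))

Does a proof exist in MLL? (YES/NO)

Derivation (root first):
[⊗]  ⊢ p1, (p1⊥ ⊗ (p0 ⅋ p0⊥))
  [Ax]  ⊢ p1, p1⊥
  [⅋]  ⊢ (p0 ⅋ p0⊥)
    [Ax]  ⊢ p0, p0⊥

Result: YES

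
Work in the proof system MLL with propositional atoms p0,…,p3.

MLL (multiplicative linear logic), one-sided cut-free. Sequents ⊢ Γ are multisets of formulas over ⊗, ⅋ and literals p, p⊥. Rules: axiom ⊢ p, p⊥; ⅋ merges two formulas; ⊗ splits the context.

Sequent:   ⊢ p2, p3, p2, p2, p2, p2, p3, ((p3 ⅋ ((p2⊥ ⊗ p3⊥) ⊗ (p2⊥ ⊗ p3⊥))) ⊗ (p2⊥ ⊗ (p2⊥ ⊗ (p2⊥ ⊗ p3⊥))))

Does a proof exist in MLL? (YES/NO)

Proof tree:
[⊗]  ⊢ p2, p3, p2, p2, p2, p2, p3, ((p3 ⅋ ((p2⊥ ⊗ p3⊥) ⊗ (p2⊥ ⊗ p3⊥))) ⊗ (p2⊥ ⊗ (p2⊥ ⊗ (p2⊥ ⊗ p3⊥))))
  [⅋]  ⊢ p2, p3, p2, (p3 ⅋ ((p2⊥ ⊗ p3⊥) ⊗ (p2⊥ ⊗ p3⊥)))
    [⊗]  ⊢ p2, p3, p2, p3, ((p2⊥ ⊗ p3⊥) ⊗ (p2⊥ ⊗ p3⊥))
      [⊗]  ⊢ p2, p3, (p2⊥ ⊗ p3⊥)
        [Ax]  ⊢ p2, p2⊥
        [Ax]  ⊢ p3, p3⊥
      [⊗]  ⊢ p2, p3, (p2⊥ ⊗ p3⊥)
        [Ax]  ⊢ p2, p2⊥
        [Ax]  ⊢ p3, p3⊥
  [⊗]  ⊢ p2, p2, p2, p3, (p2⊥ ⊗ (p2⊥ ⊗ (p2⊥ ⊗ p3⊥)))
    [Ax]  ⊢ p2, p2⊥
    [⊗]  ⊢ p2, p2, p3, (p2⊥ ⊗ (p2⊥ ⊗ p3⊥))
      [Ax]  ⊢ p2, p2⊥
      [⊗]  ⊢ p2, p3, (p2⊥ ⊗ p3⊥)
        [Ax]  ⊢ p2, p2⊥
        [Ax]  ⊢ p3, p3⊥

Result: YES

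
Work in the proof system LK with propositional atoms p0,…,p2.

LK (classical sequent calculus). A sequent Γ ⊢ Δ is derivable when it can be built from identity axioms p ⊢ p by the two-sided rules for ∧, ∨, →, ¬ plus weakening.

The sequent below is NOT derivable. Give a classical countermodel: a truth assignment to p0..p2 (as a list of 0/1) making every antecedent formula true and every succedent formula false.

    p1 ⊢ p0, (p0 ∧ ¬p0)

Truth-table refutation:
  v=000: Γ:[p1=F] Δ:[p0=F, (p0 ∧ ¬p0)=F] refutes=False
  v=001: Γ:[p1=F] Δ:[p0=F, (p0 ∧ ¬p0)=F] refutes=False
  v=010: Γ:[p1=T] Δ:[p0=F, (p0 ∧ ¬p0)=F] refutes=True  ← countermodel

Result: [0, 1, 0]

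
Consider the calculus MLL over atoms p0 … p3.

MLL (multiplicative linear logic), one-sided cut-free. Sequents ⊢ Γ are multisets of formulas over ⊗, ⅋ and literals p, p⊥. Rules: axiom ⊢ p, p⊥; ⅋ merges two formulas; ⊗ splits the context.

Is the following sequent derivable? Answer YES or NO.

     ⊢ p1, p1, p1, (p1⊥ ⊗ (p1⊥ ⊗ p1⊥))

Proof tree:
[⊗]  ⊢ p1, p1, p1, (p1⊥ ⊗ (p1⊥ ⊗ p1⊥))
  [Ax]  ⊢ p1, p1⊥
  [⊗]  ⊢ p1, p1, (p1⊥ ⊗ p1⊥)
    [Ax]  ⊢ p1, p1⊥
    [Ax]  ⊢ p1, p1⊥

Result: YES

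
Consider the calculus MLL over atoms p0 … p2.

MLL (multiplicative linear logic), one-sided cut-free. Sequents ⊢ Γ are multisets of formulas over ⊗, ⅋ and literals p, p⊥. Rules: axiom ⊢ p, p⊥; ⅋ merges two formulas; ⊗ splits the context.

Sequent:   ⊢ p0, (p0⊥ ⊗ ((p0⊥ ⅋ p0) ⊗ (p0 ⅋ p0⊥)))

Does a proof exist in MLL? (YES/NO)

Derivation trace:
[⊗]  ⊢ p0, (p0⊥ ⊗ ((p0⊥ ⅋ p0) ⊗ (p0 ⅋ p0⊥)))
  [Ax]  ⊢ p0, p0⊥
  [⊗]  ⊢ ((p0⊥ ⅋ p0) ⊗ (p0 ⅋ p0⊥))
    [⅋]  ⊢ (p0⊥ ⅋ p0)
      [Ax]  ⊢ p0, p0⊥
    [⅋]  ⊢ (p0 ⅋ p0⊥)
      [Ax]  ⊢ p0, p0⊥

Result: YES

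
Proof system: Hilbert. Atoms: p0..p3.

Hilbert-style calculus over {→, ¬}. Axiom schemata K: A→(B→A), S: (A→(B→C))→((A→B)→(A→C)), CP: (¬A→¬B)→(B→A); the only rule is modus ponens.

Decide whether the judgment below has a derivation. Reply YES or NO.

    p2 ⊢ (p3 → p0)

Search for a countermodel by truth-table:
  v=0000: Γ:[p2=F] Δ:[(p3 → p0)=T] refutes=False
  v=0001: Γ:[p2=F] Δ:[(p3 → p0)=F] refutes=False
  v=0010: Γ:[p2=T] Δ:[(p3 → p0)=T] refutes=False
  v=0011: Γ:[p2=T] Δ:[(p3 → p0)=F] refutes=True  ← countermodel

Result: NO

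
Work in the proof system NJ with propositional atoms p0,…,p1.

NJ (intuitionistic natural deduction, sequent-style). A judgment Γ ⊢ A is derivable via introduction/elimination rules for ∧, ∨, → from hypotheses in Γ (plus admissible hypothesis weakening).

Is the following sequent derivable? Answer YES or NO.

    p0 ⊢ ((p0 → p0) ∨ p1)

Proof tree:
[∨I₁] p0 ⊢ ((p0 → p0) ∨ p1)
  [→I] p0 ⊢ (p0 → p0)
    [Wk] p0, p0 ⊢ p0
      [Ax] p0 ⊢ p0

Result: YES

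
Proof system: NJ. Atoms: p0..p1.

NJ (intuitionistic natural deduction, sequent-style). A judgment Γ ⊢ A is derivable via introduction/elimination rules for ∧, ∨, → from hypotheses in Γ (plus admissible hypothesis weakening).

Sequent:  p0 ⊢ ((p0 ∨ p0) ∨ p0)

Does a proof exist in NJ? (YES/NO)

Derivation trace:
[∨I₁] p0 ⊢ ((p0 ∨ p0) ∨ p0)
  [∨I₁] p0 ⊢ (p0 ∨ p0)
    [Ax] p0 ⊢ p0

Result: YES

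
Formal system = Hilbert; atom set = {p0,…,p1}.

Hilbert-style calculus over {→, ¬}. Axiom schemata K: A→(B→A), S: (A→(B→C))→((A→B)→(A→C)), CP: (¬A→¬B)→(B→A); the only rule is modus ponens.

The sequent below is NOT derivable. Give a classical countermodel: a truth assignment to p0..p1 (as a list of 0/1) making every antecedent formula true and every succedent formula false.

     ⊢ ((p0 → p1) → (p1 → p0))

Truth-table refutation:
  v=00: Γ:[] Δ:[((p0 → p1) → (p1 → p0))=T] refutes=False
  v=01: Γ:[] Δ:[((p0 → p1) → (p1 → p0))=F] refutes=True  ← countermodel

Result: [0, 1]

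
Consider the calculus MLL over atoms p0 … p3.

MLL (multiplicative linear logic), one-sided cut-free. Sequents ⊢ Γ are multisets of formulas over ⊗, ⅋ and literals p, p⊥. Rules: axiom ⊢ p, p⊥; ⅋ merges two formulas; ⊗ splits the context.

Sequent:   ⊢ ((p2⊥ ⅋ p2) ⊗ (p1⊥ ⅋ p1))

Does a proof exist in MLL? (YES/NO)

Derivation trace:
[⊗]  ⊢ ((p2⊥ ⅋ p2) ⊗ (p1⊥ ⅋ p1))
  [⅋]  ⊢ (p2⊥ ⅋ p2)
    [Ax]  ⊢ p2, p2⊥
  [⅋]  ⊢ (p1⊥ ⅋ p1)
    [Ax]  ⊢ p1, p1⊥

Result: YES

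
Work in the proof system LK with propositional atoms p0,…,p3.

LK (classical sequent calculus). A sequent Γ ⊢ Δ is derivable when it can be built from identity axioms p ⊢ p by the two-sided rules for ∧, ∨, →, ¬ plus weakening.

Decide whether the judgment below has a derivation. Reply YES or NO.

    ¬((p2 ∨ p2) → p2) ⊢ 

Derivation trace:
[¬L] ¬((p2 ∨ p2) → p2) ⊢ 
  [→R]  ⊢ ((p2 ∨ p2) → p2)
    [∨L] (p2 ∨ p2) ⊢ p2
      [Ax] p2 ⊢ p2
      [Ax] p2 ⊢ p2

Result: YES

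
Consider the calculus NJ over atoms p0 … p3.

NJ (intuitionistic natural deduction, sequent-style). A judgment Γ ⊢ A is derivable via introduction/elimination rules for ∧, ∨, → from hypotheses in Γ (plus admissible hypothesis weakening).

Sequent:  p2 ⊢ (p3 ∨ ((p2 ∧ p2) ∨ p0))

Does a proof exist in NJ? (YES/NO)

Proof tree:
[∨I₂] p2 ⊢ (p3 ∨ ((p2 ∧ p2) ∨ p0))
  [∨I₁] p2 ⊢ ((p2 ∧ p2) ∨ p0)
    [∧I] p2 ⊢ (p2 ∧ p2)
      [Ax] p2 ⊢ p2
      [Ax] p2 ⊢ p2

Result: YES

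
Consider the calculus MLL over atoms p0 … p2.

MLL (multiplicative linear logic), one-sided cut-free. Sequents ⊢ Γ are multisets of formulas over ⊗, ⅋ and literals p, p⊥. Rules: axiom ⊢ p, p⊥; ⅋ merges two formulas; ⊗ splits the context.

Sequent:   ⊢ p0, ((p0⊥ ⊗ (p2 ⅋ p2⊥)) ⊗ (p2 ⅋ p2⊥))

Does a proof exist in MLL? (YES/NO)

Proof tree:
[⊗]  ⊢ p0, ((p0⊥ ⊗ (p2 ⅋ p2⊥)) ⊗ (p2 ⅋ p2⊥))
  [⊗]  ⊢ p0, (p0⊥ ⊗ (p2 ⅋ p2⊥))
    [Ax]  ⊢ p0, p0⊥
    [⅋]  ⊢ (p2 ⅋ p2⊥)
      [Ax]  ⊢ p2, p2⊥
  [⅋]  ⊢ (p2 ⅋ p2⊥)
    [Ax]  ⊢ p2, p2⊥

Result: YES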